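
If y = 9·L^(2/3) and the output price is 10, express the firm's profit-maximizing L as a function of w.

L(w) = 216000/w³

MP_L = (2/3)·9·L^(-1/3) = 6·L^(-1/3).
Setting P·MP_L = w: 60·L^(-1/3) = w.
Solving for L: L^(-1/3) = w/60, so L = (60/w)^(3).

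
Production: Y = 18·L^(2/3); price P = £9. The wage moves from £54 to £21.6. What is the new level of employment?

L* = 125

From P·MP_L = w with MP_L = 12·L^(-1/3), the labor demand is L(w) = (108/w)^(3).
At w = 54: L = 8. At w = 21.6: L = 125.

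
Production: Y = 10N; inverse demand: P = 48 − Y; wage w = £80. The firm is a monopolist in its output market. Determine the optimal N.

N* = 2

Marginal revenue from the inverse demand is MR = 48 − 2Y.
The marginal product is MP_N = 10.
A monopolist hires until marginal revenue product equals the wage: MR·MP_N = w.
(48 − 20N)·10 = 80, so N = 2.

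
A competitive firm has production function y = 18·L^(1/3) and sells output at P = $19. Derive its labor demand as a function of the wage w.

MP_L = (1/3)·18·L^(-2/3) = 6·L^(-2/3).
Setting P·MP_L = w: 114·L^(-2/3) = w.
Solving for L: L^(-2/3) = w/114, so L = (114/w)^(3/2).

L(w) = (114/w)^(3/2)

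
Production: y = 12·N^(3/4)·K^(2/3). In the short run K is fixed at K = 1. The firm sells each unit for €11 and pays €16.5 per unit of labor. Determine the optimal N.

N* = 1296

With K = 1, MP_N = (3/4)·12·N^(-1/4)·1^(2/3) = 9·N^(-1/4).
Profit maximization for a price taker requires P·MP_N = w: 11·9·N^(-1/4) = 16.5.
So N^(-1/4) = 1/6, which gives N = 1296.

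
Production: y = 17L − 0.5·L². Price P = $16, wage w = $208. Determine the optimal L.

L* = 4

The marginal product of L is MP_L = 17 − L.
A price-taking firm hires until the value of the marginal product equals the wage: P·MP_L = w, so 16·(17 − L) = 208.
Then 17 − L = 13, giving L = 4.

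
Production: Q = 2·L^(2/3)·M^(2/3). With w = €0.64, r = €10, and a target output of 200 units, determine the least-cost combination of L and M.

L* = 125, M* = 8

Cost minimization requires the marginal rate of technical substitution to equal the input-price ratio: MP_L/MP_M = w/r.
Here MP_L/MP_M = (2/3)·(M/L)/(2/3) = (M/L). Setting this equal to 0.64/10 = 0.064 gives M = 0.064L.
Substituting into Q = 200: 2·L^(2/3)·(0.064L)^(2/3) = 200.
Solving, L = 125 and M = 8.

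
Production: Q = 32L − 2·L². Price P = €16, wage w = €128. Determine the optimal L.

The marginal product of L is MP_L = 32 − 4L.
A price-taking firm hires until the value of the marginal product equals the wage: P·MP_L = w, so 16·(32 − 4L) = 128.
Then 32 − 4L = 8, giving L = 6.

L* = 6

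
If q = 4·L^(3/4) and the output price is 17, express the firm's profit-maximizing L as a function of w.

MP_L = (3/4)·4·L^(-1/4) = 3·L^(-1/4).
Setting P·MP_L = w: 51·L^(-1/4) = w.
Solving for L: L^(-1/4) = w/51, so L = (51/w)^(4).

L(w) = 6765201/w^(4)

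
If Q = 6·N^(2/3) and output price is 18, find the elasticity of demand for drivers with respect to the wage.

MP_N = (2/3)·6·N^(-1/3), so P·MP_N = w gives 72·N^(-1/3) = w.
Solving, N(w) = (72/w)^(3). This is a constant-elasticity form: N ∝ w^(−3), so ε = −3.

ε = -3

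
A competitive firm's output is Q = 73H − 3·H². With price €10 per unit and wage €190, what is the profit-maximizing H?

H* = 9

The marginal product of H is MP_H = 73 − 6H.
A price-taking firm hires until the value of the marginal product equals the wage: P·MP_H = w, so 10·(73 − 6H) = 190.
Then 73 − 6H = 19, giving H = 9.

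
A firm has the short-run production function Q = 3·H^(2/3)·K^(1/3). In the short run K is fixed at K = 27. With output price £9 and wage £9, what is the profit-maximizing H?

H* = 216

With K = 27, MP_H = (2/3)·3·H^(-1/3)·27^(1/3) = 6·H^(-1/3).
Profit maximization for a price taker requires P·MP_H = w: 9·6·H^(-1/3) = 9.
So H^(-1/3) = 1/6, which gives H = 216.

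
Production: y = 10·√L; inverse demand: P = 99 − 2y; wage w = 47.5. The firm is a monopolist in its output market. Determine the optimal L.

Marginal revenue from the inverse demand is MR = 99 − 4y.
The marginal product is MP_L = 5·L^(-1/2).
A monopolist hires until marginal revenue product equals the wage: MR·MP_L = w.
At L, y = 10·√L. Substituting and solving: (99 − 40·√L)·5·L^(-1/2) = 47.5 gives L = 4.

L* = 4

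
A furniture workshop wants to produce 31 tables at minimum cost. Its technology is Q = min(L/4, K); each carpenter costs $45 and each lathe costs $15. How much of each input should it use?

L* = 124, K* = 31

With a fixed-proportions technology, the cost-minimizing bundle uses no slack in either input: L/4 = K = Q.
So L = 4·31 = 124 and K = 31.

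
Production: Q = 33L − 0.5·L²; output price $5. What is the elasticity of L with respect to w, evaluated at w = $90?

ε = -1.2

From P·MP_L = w with MP_L = 33 − L, labor demand is L(w) = 33 − w/5.
dL/dw = −1/(5) = -0.2.
At w = 90, L = 15, so ε = (dL/dw)·(w/L) = (-0.2)·(90/15) = -1.2.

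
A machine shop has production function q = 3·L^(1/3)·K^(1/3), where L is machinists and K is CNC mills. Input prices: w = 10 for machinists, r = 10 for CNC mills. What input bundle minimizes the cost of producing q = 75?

L* = 125, K* = 125

Cost minimization requires the marginal rate of technical substitution to equal the input-price ratio: MP_L/MP_K = w/r.
Here MP_L/MP_K = (1/3)·(K/L)/(1/3) = (K/L). Setting this equal to 10/10 = 1 gives K = L.
Substituting into q = 75: 3·L^(1/3)·(L)^(1/3) = 75.
Solving, L = 125 and K = 125.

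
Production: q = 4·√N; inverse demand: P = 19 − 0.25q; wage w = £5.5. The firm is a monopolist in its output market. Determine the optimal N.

Marginal revenue from the inverse demand is MR = 19 − 0.5q.
The marginal product is MP_N = 2·N^(-1/2).
A monopolist hires until marginal revenue product equals the wage: MR·MP_N = w.
At N, q = 4·√N. Substituting and solving: (19 − 2·√N)·2·N^(-1/2) = 5.5 gives N = 16.

N* = 16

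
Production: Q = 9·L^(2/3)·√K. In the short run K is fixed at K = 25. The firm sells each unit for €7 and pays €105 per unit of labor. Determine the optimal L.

L* = 8

With K = 25, MP_L = (2/3)·9·L^(-1/3)·25^(1/2) = 30·L^(-1/3).
Profit maximization for a price taker requires P·MP_L = w: 7·30·L^(-1/3) = 105.
So L^(-1/3) = 0.5, which gives L = 8.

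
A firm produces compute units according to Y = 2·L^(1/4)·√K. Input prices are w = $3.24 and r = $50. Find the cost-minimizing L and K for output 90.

L* = 625, K* = 81

Cost minimization requires the marginal rate of technical substitution to equal the input-price ratio: MP_L/MP_K = w/r.
Here MP_L/MP_K = (1/4)·(K/L)/(1/2) = 0.5·(K/L). Setting this equal to 3.24/50 = 0.0648 gives K = 0.1296L.
Substituting into Y = 90: 2·L^(1/4)·(0.1296L)^(1/2) = 90.
Solving, L = 625 and K = 81.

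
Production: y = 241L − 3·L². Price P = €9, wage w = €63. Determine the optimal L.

The marginal product of L is MP_L = 241 − 6L.
A price-taking firm hires until the value of the marginal product equals the wage: P·MP_L = w, so 9·(241 − 6L) = 63.
Then 241 − 6L = 7, giving L = 39.

L* = 39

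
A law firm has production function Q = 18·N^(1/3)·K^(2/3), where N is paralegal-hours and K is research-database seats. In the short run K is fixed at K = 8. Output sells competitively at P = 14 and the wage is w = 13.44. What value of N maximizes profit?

N* = 125

With K = 8, MP_N = (1/3)·18·N^(-2/3)·8^(2/3) = 24·N^(-2/3).
Profit maximization for a price taker requires P·MP_N = w: 14·24·N^(-2/3) = 13.44.
So N^(-2/3) = 0.04, which gives N = 125.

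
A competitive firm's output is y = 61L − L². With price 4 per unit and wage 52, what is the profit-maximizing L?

L* = 24

The marginal product of L is MP_L = 61 − 2L.
A price-taking firm hires until the value of the marginal product equals the wage: P·MP_L = w, so 4·(61 − 2L) = 52.
Then 61 − 2L = 13, giving L = 24.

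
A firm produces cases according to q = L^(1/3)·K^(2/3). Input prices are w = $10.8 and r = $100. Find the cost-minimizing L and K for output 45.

Cost minimization requires the marginal rate of technical substitution to equal the input-price ratio: MP_L/MP_K = w/r.
Here MP_L/MP_K = (1/3)·(K/L)/(2/3) = 0.5·(K/L). Setting this equal to 10.8/100 = 0.108 gives K = 0.216L.
Substituting into q = 45: L^(1/3)·(0.216L)^(2/3) = 45.
Solving, L = 125 and K = 27.

L* = 125, K* = 27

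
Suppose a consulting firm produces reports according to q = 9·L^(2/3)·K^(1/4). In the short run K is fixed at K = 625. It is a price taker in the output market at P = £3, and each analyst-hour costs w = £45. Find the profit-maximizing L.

L* = 8

With K = 625, MP_L = (2/3)·9·L^(-1/3)·625^(1/4) = 30·L^(-1/3).
Profit maximization for a price taker requires P·MP_L = w: 3·30·L^(-1/3) = 45.
So L^(-1/3) = 0.5, which gives L = 8.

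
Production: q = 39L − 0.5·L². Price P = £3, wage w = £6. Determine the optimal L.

L* = 37

The marginal product of L is MP_L = 39 − L.
A price-taking firm hires until the value of the marginal product equals the wage: P·MP_L = w, so 3·(39 − L) = 6.
Then 39 − L = 2, giving L = 37.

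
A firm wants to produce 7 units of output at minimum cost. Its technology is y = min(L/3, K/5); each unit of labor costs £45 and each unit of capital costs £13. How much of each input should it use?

With a fixed-proportions technology, the cost-minimizing bundle uses no slack in either input: L/3 = K/5 = y.
So L = 3·7 = 21 and K = 5·7 = 35.

L* = 21, K* = 35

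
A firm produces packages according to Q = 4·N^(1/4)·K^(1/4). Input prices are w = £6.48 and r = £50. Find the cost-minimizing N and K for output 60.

Cost minimization requires the marginal rate of technical substitution to equal the input-price ratio: MP_N/MP_K = w/r.
Here MP_N/MP_K = (1/4)·(K/N)/(1/4) = (K/N). Setting this equal to 6.48/50 = 0.1296 gives K = 0.1296N.
Substituting into Q = 60: 4·N^(1/4)·(0.1296N)^(1/4) = 60.
Solving, N = 625 and K = 81.

N* = 625, K* = 81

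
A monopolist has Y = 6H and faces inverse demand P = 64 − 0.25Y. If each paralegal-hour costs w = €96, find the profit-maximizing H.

Marginal revenue from the inverse demand is MR = 64 − 0.5Y.
The marginal product is MP_H = 6.
A monopolist hires until marginal revenue product equals the wage: MR·MP_H = w.
(64 − 3H)·6 = 96, so H = 16.

H* = 16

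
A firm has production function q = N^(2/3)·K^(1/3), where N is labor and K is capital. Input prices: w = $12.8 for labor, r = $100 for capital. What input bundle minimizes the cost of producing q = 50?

N* = 125, K* = 8

Cost minimization requires the marginal rate of technical substitution to equal the input-price ratio: MP_N/MP_K = w/r.
Here MP_N/MP_K = (2/3)·(K/N)/(1/3) = 2·(K/N). Setting this equal to 12.8/100 = 0.128 gives K = 0.064N.
Substituting into q = 50: N^(2/3)·(0.064N)^(1/3) = 50.
Solving, N = 125 and K = 8.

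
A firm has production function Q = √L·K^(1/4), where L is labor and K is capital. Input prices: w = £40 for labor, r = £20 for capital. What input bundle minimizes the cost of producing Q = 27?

Cost minimization requires the marginal rate of technical substitution to equal the input-price ratio: MP_L/MP_K = w/r.
Here MP_L/MP_K = (1/2)·(K/L)/(1/4) = 2·(K/L). Setting this equal to 40/20 = 2 gives K = L.
Substituting into Q = 27: L^(1/2)·(L)^(1/4) = 27.
Solving, L = 81 and K = 81.

L* = 81, K* = 81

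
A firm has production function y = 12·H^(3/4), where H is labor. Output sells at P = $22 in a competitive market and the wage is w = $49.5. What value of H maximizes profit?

MP_H = (3/4)·12·H^(-1/4) = 9·H^(-1/4).
Profit maximization for a price taker requires P·MP_H = w: 22·9·H^(-1/4) = 49.5.
So H^(-1/4) = 0.25, which gives H = 256.

H* = 256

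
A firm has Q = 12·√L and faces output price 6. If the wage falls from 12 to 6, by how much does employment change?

From P·MP_L = w with MP_L = 6·L^(-1/2), the labor demand is L(w) = (36/w)^(2).
At w = 12: L = 9. At w = 6: L = 36.
ΔL = 36 − 9 = 27.

ΔL = 27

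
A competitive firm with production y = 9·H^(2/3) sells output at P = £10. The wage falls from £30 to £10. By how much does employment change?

From P·MP_H = w with MP_H = 6·H^(-1/3), the labor demand is H(w) = (60/w)^(3).
At w = 30: H = 8. At w = 10: H = 216.
ΔH = 216 − 8 = 208.

ΔH = 208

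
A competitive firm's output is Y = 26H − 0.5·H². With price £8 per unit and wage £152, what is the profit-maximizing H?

H* = 7

The marginal product of H is MP_H = 26 − H.
A price-taking firm hires until the value of the marginal product equals the wage: P·MP_H = w, so 8·(26 − H) = 152.
Then 26 − H = 19, giving H = 7.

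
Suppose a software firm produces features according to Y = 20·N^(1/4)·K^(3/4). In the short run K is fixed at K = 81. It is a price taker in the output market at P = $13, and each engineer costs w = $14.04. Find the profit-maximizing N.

With K = 81, MP_N = (1/4)·20·N^(-3/4)·81^(3/4) = 135·N^(-3/4).
Profit maximization for a price taker requires P·MP_N = w: 13·135·N^(-3/4) = 14.04.
So N^(-3/4) = 0.008, which gives N = 625.

N* = 625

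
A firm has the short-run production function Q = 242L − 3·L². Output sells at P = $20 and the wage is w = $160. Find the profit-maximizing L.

L* = 39

The marginal product of L is MP_L = 242 − 6L.
A price-taking firm hires until the value of the marginal product equals the wage: P·MP_L = w, so 20·(242 − 6L) = 160.
Then 242 − 6L = 8, giving L = 39.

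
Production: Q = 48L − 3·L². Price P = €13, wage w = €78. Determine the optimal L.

The marginal product of L is MP_L = 48 − 6L.
A price-taking firm hires until the value of the marginal product equals the wage: P·MP_L = w, so 13·(48 − 6L) = 78.
Then 48 − 6L = 6, giving L = 7.

L* = 7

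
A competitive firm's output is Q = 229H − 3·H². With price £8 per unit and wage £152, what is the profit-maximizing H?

The marginal product of H is MP_H = 229 − 6H.
A price-taking firm hires until the value of the marginal product equals the wage: P·MP_H = w, so 8·(229 − 6H) = 152.
Then 229 − 6H = 19, giving H = 35.

H* = 35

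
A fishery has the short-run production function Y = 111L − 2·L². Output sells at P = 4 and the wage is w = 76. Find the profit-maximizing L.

The marginal product of L is MP_L = 111 − 4L.
A price-taking firm hires until the value of the marginal product equals the wage: P·MP_L = w, so 4·(111 − 4L) = 76.
Then 111 − 4L = 19, giving L = 23.

L* = 23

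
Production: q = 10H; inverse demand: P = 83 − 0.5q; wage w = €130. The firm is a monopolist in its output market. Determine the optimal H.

H* = 7

Marginal revenue from the inverse demand is MR = 83 − q.
The marginal product is MP_H = 10.
A monopolist hires until marginal revenue product equals the wage: MR·MP_H = w.
(83 − 10H)·10 = 130, so H = 7.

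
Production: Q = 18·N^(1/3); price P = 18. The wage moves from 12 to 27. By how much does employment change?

From P·MP_N = w with MP_N = 6·N^(-2/3), the labor demand is N(w) = (108/w)^(3/2).
At w = 12: N = 27. At w = 27: N = 8.
ΔN = 8 − 27 = -19.

ΔN = -19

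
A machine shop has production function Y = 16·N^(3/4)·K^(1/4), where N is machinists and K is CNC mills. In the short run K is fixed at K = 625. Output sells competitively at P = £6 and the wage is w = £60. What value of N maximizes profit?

N* = 1296

With K = 625, MP_N = (3/4)·16·N^(-1/4)·625^(1/4) = 60·N^(-1/4).
Profit maximization for a price taker requires P·MP_N = w: 6·60·N^(-1/4) = 60.
So N^(-1/4) = 1/6, which gives N = 1296.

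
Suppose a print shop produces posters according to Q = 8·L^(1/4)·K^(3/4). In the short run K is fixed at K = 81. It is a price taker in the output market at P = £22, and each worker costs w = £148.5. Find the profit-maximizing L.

L* = 16

With K = 81, MP_L = (1/4)·8·L^(-3/4)·81^(3/4) = 54·L^(-3/4).
Profit maximization for a price taker requires P·MP_L = w: 22·54·L^(-3/4) = 148.5.
So L^(-3/4) = 0.125, which gives L = 16.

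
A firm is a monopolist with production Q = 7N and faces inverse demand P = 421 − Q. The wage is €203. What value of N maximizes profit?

Marginal revenue from the inverse demand is MR = 421 − 2Q.
The marginal product is MP_N = 7.
A monopolist hires until marginal revenue product equals the wage: MR·MP_N = w.
(421 − 14N)·7 = 203, so N = 28.

N* = 28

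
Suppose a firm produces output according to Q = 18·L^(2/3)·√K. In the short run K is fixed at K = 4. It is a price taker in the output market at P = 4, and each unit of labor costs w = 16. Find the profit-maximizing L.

With K = 4, MP_L = (2/3)·18·L^(-1/3)·4^(1/2) = 24·L^(-1/3).
Profit maximization for a price taker requires P·MP_L = w: 4·24·L^(-1/3) = 16.
So L^(-1/3) = 1/6, which gives L = 216.

L* = 216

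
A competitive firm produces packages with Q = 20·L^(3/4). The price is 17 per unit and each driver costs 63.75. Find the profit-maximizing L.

MP_L = (3/4)·20·L^(-1/4) = 15·L^(-1/4).
Profit maximization for a price taker requires P·MP_L = w: 17·15·L^(-1/4) = 63.75.
So L^(-1/4) = 0.25, which gives L = 256.

L* = 256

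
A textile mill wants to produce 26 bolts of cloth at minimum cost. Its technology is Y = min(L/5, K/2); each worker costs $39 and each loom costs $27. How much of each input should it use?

With a fixed-proportions technology, the cost-minimizing bundle uses no slack in either input: L/5 = K/2 = Y.
So L = 5·26 = 130 and K = 2·26 = 52.

L* = 130, K* = 52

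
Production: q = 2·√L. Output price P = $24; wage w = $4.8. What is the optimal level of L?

MP_L = (1/2)·2·L^(-1/2) = L^(-1/2).
Profit maximization for a price taker requires P·MP_L = w: 24·L^(-1/2) = 4.8.
So L^(-1/2) = 0.2, which gives L = 25.

L* = 25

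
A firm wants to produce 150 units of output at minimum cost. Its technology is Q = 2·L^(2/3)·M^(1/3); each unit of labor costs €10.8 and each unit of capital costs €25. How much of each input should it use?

Cost minimization requires the marginal rate of technical substitution to equal the input-price ratio: MP_L/MP_M = w/r.
Here MP_L/MP_M = (2/3)·(M/L)/(1/3) = 2·(M/L). Setting this equal to 10.8/25 = 0.432 gives M = 0.216L.
Substituting into Q = 150: 2·L^(2/3)·(0.216L)^(1/3) = 150.
Solving, L = 125 and M = 27.

L* = 125, M* = 27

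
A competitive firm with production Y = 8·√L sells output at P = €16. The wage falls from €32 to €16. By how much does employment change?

ΔL = 12

From P·MP_L = w with MP_L = 4·L^(-1/2), the labor demand is L(w) = (64/w)^(2).
At w = 32: L = 4. At w = 16: L = 16.
ΔL = 16 − 4 = 12.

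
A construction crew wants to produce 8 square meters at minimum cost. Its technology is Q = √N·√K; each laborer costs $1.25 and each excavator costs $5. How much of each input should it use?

N* = 16, K* = 4

Cost minimization requires the marginal rate of technical substitution to equal the input-price ratio: MP_N/MP_K = w/r.
Here MP_N/MP_K = (1/2)·(K/N)/(1/2) = (K/N). Setting this equal to 1.25/5 = 0.25 gives K = 0.25N.
Substituting into Q = 8: N^(1/2)·(0.25N)^(1/2) = 8.
Solving, N = 16 and K = 4.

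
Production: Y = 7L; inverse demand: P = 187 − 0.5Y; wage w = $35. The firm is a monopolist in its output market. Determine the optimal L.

L* = 26

Marginal revenue from the inverse demand is MR = 187 − Y.
The marginal product is MP_L = 7.
A monopolist hires until marginal revenue product equals the wage: MR·MP_L = w.
(187 − 7L)·7 = 35, so L = 26.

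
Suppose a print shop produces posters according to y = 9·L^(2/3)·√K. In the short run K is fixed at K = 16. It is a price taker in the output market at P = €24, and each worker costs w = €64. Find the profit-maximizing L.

L* = 729

With K = 16, MP_L = (2/3)·9·L^(-1/3)·16^(1/2) = 24·L^(-1/3).
Profit maximization for a price taker requires P·MP_L = w: 24·24·L^(-1/3) = 64.
So L^(-1/3) = 1/9, which gives L = 729.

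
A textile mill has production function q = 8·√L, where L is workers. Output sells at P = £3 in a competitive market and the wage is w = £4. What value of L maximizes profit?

MP_L = (1/2)·8·L^(-1/2) = 4·L^(-1/2).
Profit maximization for a price taker requires P·MP_L = w: 3·4·L^(-1/2) = 4.
So L^(-1/2) = 1/3, which gives L = 9.

L* = 9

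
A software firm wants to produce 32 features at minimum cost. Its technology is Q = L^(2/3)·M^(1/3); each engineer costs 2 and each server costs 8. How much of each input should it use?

L* = 64, M* = 8

Cost minimization requires the marginal rate of technical substitution to equal the input-price ratio: MP_L/MP_M = w/r.
Here MP_L/MP_M = (2/3)·(M/L)/(1/3) = 2·(M/L). Setting this equal to 2/8 = 0.25 gives M = 0.125L.
Substituting into Q = 32: L^(2/3)·(0.125L)^(1/3) = 32.
Solving, L = 64 and M = 8.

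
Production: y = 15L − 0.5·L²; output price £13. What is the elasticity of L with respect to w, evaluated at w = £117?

From P·MP_L = w with MP_L = 15 − L, labor demand is L(w) = 15 − w/13.
dL/dw = −1/(13) = -1/13.
At w = 117, L = 6, so ε = (dL/dw)·(w/L) = (-1/13)·(117/6) = -1.5.

ε = -1.5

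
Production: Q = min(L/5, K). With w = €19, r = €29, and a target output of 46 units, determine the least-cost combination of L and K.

L* = 230, K* = 46

With a fixed-proportions technology, the cost-minimizing bundle uses no slack in either input: L/5 = K = Q.
So L = 5·46 = 230 and K = 46.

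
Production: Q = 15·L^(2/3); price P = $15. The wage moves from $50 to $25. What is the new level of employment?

From P·MP_L = w with MP_L = 10·L^(-1/3), the labor demand is L(w) = (150/w)^(3).
At w = 50: L = 27. At w = 25: L = 216.

L* = 216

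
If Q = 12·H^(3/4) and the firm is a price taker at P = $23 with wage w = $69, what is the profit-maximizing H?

MP_H = (3/4)·12·H^(-1/4) = 9·H^(-1/4).
Profit maximization for a price taker requires P·MP_H = w: 23·9·H^(-1/4) = 69.
So H^(-1/4) = 1/3, which gives H = 81.

H* = 81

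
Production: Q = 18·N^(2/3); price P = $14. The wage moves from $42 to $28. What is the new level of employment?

From P·MP_N = w with MP_N = 12·N^(-1/3), the labor demand is N(w) = (168/w)^(3).
At w = 42: N = 64. At w = 28: N = 216.

N* = 216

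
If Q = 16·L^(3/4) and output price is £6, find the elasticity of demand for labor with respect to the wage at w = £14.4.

MP_L = (3/4)·16·L^(-1/4), so P·MP_L = w gives 72·L^(-1/4) = w.
Solving, L(w) = (72/w)^(4). This is a constant-elasticity form: L ∝ w^(−4), so ε = −4.

ε = -4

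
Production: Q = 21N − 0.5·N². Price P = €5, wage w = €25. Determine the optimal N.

The marginal product of N is MP_N = 21 − N.
A price-taking firm hires until the value of the marginal product equals the wage: P·MP_N = w, so 5·(21 − N) = 25.
Then 21 − N = 5, giving N = 16.

N* = 16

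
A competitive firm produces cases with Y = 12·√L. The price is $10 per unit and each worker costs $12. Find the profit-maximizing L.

L* = 25

MP_L = (1/2)·12·L^(-1/2) = 6·L^(-1/2).
Profit maximization for a price taker requires P·MP_L = w: 10·6·L^(-1/2) = 12.
So L^(-1/2) = 0.2, which gives L = 25.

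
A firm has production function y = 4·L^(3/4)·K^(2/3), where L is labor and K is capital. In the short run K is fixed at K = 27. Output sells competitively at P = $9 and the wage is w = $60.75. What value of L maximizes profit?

L* = 256

With K = 27, MP_L = (3/4)·4·L^(-1/4)·27^(2/3) = 27·L^(-1/4).
Profit maximization for a price taker requires P·MP_L = w: 9·27·L^(-1/4) = 60.75.
So L^(-1/4) = 0.25, which gives L = 256.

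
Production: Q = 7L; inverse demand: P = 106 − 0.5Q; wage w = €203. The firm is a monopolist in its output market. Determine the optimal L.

L* = 11

Marginal revenue from the inverse demand is MR = 106 − Q.
The marginal product is MP_L = 7.
A monopolist hires until marginal revenue product equals the wage: MR·MP_L = w.
(106 − 7L)·7 = 203, so L = 11.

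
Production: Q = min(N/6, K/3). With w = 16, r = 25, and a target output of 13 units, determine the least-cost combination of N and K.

N* = 78, K* = 39

With a fixed-proportions technology, the cost-minimizing bundle uses no slack in either input: N/6 = K/3 = Q.
So N = 6·13 = 78 and K = 3·13 = 39.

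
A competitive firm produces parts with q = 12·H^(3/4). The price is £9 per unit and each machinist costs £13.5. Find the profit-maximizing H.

H* = 1296

MP_H = (3/4)·12·H^(-1/4) = 9·H^(-1/4).
Profit maximization for a price taker requires P·MP_H = w: 9·9·H^(-1/4) = 13.5.
So H^(-1/4) = 1/6, which gives H = 1296.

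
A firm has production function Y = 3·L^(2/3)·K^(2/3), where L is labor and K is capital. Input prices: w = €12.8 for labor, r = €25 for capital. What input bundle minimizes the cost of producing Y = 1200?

Cost minimization requires the marginal rate of technical substitution to equal the input-price ratio: MP_L/MP_K = w/r.
Here MP_L/MP_K = (2/3)·(K/L)/(2/3) = (K/L). Setting this equal to 12.8/25 = 0.512 gives K = 0.512L.
Substituting into Y = 1200: 3·L^(2/3)·(0.512L)^(2/3) = 1200.
Solving, L = 125 and K = 64.

L* = 125, K* = 64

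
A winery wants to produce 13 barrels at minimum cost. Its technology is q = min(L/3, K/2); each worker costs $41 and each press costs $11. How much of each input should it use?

With a fixed-proportions technology, the cost-minimizing bundle uses no slack in either input: L/3 = K/2 = q.
So L = 3·13 = 39 and K = 2·13 = 26.

L* = 39, K* = 26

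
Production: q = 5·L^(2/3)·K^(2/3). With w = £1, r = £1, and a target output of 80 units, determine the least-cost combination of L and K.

L* = 8, K* = 8

Cost minimization requires the marginal rate of technical substitution to equal the input-price ratio: MP_L/MP_K = w/r.
Here MP_L/MP_K = (2/3)·(K/L)/(2/3) = (K/L). Setting this equal to 1/1 = 1 gives K = L.
Substituting into q = 80: 5·L^(2/3)·(L)^(2/3) = 80.
Solving, L = 8 and K = 8.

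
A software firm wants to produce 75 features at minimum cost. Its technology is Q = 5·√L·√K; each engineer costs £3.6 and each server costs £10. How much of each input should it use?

Cost minimization requires the marginal rate of technical substitution to equal the input-price ratio: MP_L/MP_K = w/r.
Here MP_L/MP_K = (1/2)·(K/L)/(1/2) = (K/L). Setting this equal to 3.6/10 = 0.36 gives K = 0.36L.
Substituting into Q = 75: 5·L^(1/2)·(0.36L)^(1/2) = 75.
Solving, L = 25 and K = 9.

L* = 25, K* = 9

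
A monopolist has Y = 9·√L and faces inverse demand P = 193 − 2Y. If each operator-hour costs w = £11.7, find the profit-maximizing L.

Marginal revenue from the inverse demand is MR = 193 − 4Y.
The marginal product is MP_L = 4.5·L^(-1/2).
A monopolist hires until marginal revenue product equals the wage: MR·MP_L = w.
At L, Y = 9·√L. Substituting and solving: (193 − 36·√L)·4.5·L^(-1/2) = 11.7 gives L = 25.

L* = 25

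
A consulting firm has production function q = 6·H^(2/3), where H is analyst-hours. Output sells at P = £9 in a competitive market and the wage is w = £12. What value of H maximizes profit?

H* = 27

MP_H = (2/3)·6·H^(-1/3) = 4·H^(-1/3).
Profit maximization for a price taker requires P·MP_H = w: 9·4·H^(-1/3) = 12.
So H^(-1/3) = 1/3, which gives H = 27.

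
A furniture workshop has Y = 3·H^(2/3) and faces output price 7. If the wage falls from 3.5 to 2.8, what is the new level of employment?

From P·MP_H = w with MP_H = 2·H^(-1/3), the labor demand is H(w) = (14/w)^(3).
At w = 3.5: H = 64. At w = 2.8: H = 125.

H* = 125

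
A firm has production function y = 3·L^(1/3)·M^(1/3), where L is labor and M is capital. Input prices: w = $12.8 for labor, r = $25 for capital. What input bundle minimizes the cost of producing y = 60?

L* = 125, M* = 64

Cost minimization requires the marginal rate of technical substitution to equal the input-price ratio: MP_L/MP_M = w/r.
Here MP_L/MP_M = (1/3)·(M/L)/(1/3) = (M/L). Setting this equal to 12.8/25 = 0.512 gives M = 0.512L.
Substituting into y = 60: 3·L^(1/3)·(0.512L)^(1/3) = 60.
Solving, L = 125 and M = 64.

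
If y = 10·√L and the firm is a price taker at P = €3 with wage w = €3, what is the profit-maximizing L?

L* = 25

MP_L = (1/2)·10·L^(-1/2) = 5·L^(-1/2).
Profit maximization for a price taker requires P·MP_L = w: 3·5·L^(-1/2) = 3.
So L^(-1/2) = 0.2, which gives L = 25.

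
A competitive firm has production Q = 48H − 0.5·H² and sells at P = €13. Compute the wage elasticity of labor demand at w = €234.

ε = -0.6

From P·MP_H = w with MP_H = 48 − H, labor demand is H(w) = 48 − w/13.
dH/dw = −1/(13) = -1/13.
At w = 234, H = 30, so ε = (dH/dw)·(w/H) = (-1/13)·(234/30) = -0.6.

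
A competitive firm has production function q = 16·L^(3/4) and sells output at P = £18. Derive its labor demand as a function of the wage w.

L(w) = (216/w)^(4)

MP_L = (3/4)·16·L^(-1/4) = 12·L^(-1/4).
Setting P·MP_L = w: 216·L^(-1/4) = w.
Solving for L: L^(-1/4) = w/216, so L = (216/w)^(4).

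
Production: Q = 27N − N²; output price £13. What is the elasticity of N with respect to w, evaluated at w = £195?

From P·MP_N = w with MP_N = 27 − 2N, labor demand is N(w) = (27 − w/13)/2.
dN/dw = −1/(26) = -1/26.
At w = 195, N = 6, so ε = (dN/dw)·(w/N) = (-1/26)·(195/6) = -1.25.

ε = -1.25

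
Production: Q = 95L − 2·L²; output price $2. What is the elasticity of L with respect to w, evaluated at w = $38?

From P·MP_L = w with MP_L = 95 − 4L, labor demand is L(w) = (95 − w/2)/4.
dL/dw = −1/(8) = -0.125.
At w = 38, L = 19, so ε = (dL/dw)·(w/L) = (-0.125)·(38/19) = -0.25.

ε = -0.25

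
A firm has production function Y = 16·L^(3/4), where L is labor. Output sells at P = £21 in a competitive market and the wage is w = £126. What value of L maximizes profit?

L* = 16

MP_L = (3/4)·16·L^(-1/4) = 12·L^(-1/4).
Profit maximization for a price taker requires P·MP_L = w: 21·12·L^(-1/4) = 126.
So L^(-1/4) = 0.5, which gives L = 16.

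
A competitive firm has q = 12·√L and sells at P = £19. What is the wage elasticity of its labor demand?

MP_L = (1/2)·12·L^(-1/2), so P·MP_L = w gives 114·L^(-1/2) = w.
Solving, L(w) = (114/w)^(2). This is a constant-elasticity form: L ∝ w^(−2), so ε = −2.

ε = -2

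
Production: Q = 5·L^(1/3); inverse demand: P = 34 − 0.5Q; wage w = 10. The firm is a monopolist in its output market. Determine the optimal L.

Marginal revenue from the inverse demand is MR = 34 − Q.
The marginal product is MP_L = (5/3)·L^(-2/3).
A monopolist hires until marginal revenue product equals the wage: MR·MP_L = w.
At L, Q = 5·L^(1/3). Substituting and solving: (34 − 5·L^(1/3))·(5/3)·L^(-2/3) = 10 gives L = 8.

L* = 8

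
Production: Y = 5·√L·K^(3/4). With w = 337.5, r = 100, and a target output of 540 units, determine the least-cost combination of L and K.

Cost minimization requires the marginal rate of technical substitution to equal the input-price ratio: MP_L/MP_K = w/r.
Here MP_L/MP_K = (1/2)·(K/L)/(3/4) = (2/3)·(K/L). Setting this equal to 337.5/100 = 3.375 gives K = 5.0625L.
Substituting into Y = 540: 5·L^(1/2)·(5.0625L)^(3/4) = 540.
Solving, L = 16 and K = 81.

L* = 16, K* = 81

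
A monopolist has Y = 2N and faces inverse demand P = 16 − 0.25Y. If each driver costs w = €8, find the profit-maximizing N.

Marginal revenue from the inverse demand is MR = 16 − 0.5Y.
The marginal product is MP_N = 2.
A monopolist hires until marginal revenue product equals the wage: MR·MP_N = w.
(16 − N)·2 = 8, so N = 12.

N* = 12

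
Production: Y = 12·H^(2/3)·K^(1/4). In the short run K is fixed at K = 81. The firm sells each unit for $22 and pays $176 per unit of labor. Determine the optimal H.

With K = 81, MP_H = (2/3)·12·H^(-1/3)·81^(1/4) = 24·H^(-1/3).
Profit maximization for a price taker requires P·MP_H = w: 22·24·H^(-1/3) = 176.
So H^(-1/3) = 1/3, which gives H = 27.

H* = 27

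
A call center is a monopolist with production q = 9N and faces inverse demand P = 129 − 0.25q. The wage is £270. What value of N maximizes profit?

N* = 22

Marginal revenue from the inverse demand is MR = 129 − 0.5q.
The marginal product is MP_N = 9.
A monopolist hires until marginal revenue product equals the wage: MR·MP_N = w.
(129 − 4.5N)·9 = 270, so N = 22.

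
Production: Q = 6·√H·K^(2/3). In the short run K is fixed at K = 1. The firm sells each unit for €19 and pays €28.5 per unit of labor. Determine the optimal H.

H* = 4

With K = 1, MP_H = (1/2)·6·H^(-1/2)·1^(2/3) = 3·H^(-1/2).
Profit maximization for a price taker requires P·MP_H = w: 19·3·H^(-1/2) = 28.5.
So H^(-1/2) = 0.5, which gives H = 4.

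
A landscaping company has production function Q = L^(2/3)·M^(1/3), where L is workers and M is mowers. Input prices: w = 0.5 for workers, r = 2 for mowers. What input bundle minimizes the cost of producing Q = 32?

Cost minimization requires the marginal rate of technical substitution to equal the input-price ratio: MP_L/MP_M = w/r.
Here MP_L/MP_M = (2/3)·(M/L)/(1/3) = 2·(M/L). Setting this equal to 0.5/2 = 0.25 gives M = 0.125L.
Substituting into Q = 32: L^(2/3)·(0.125L)^(1/3) = 32.
Solving, L = 64 and M = 8.

L* = 64, M* = 8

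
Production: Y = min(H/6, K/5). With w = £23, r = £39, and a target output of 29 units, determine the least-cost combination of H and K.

With a fixed-proportions technology, the cost-minimizing bundle uses no slack in either input: H/6 = K/5 = Y.
So H = 6·29 = 174 and K = 5·29 = 145.

H* = 174, K* = 145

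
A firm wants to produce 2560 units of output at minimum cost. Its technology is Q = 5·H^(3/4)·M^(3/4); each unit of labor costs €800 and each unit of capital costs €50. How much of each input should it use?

H* = 16, M* = 256

Cost minimization requires the marginal rate of technical substitution to equal the input-price ratio: MP_H/MP_M = w/r.
Here MP_H/MP_M = (3/4)·(M/H)/(3/4) = (M/H). Setting this equal to 800/50 = 16 gives M = 16H.
Substituting into Q = 2560: 5·H^(3/4)·(16H)^(3/4) = 2560.
Solving, H = 16 and M = 256.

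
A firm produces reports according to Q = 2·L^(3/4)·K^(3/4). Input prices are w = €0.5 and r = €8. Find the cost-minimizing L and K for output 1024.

Cost minimization requires the marginal rate of technical substitution to equal the input-price ratio: MP_L/MP_K = w/r.
Here MP_L/MP_K = (3/4)·(K/L)/(3/4) = (K/L). Setting this equal to 0.5/8 = 0.0625 gives K = 0.0625L.
Substituting into Q = 1024: 2·L^(3/4)·(0.0625L)^(3/4) = 1024.
Solving, L = 256 and K = 16.

L* = 256, K* = 16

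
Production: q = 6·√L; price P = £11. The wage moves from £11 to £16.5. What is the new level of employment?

L* = 4

From P·MP_L = w with MP_L = 3·L^(-1/2), the labor demand is L(w) = (33/w)^(2).
At w = 11: L = 9. At w = 16.5: L = 4.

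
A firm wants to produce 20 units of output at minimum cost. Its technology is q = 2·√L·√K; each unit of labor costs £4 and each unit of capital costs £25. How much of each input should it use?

L* = 25, K* = 4

Cost minimization requires the marginal rate of technical substitution to equal the input-price ratio: MP_L/MP_K = w/r.
Here MP_L/MP_K = (1/2)·(K/L)/(1/2) = (K/L). Setting this equal to 4/25 = 0.16 gives K = 0.16L.
Substituting into q = 20: 2·L^(1/2)·(0.16L)^(1/2) = 20.
Solving, L = 25 and K = 4.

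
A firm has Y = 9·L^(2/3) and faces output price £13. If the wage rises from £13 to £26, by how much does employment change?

From P·MP_L = w with MP_L = 6·L^(-1/3), the labor demand is L(w) = (78/w)^(3).
At w = 13: L = 216. At w = 26: L = 27.
ΔL = 27 − 216 = -189.

ΔL = -189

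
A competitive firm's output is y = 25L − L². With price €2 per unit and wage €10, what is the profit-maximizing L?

L* = 10

The marginal product of L is MP_L = 25 − 2L.
A price-taking firm hires until the value of the marginal product equals the wage: P·MP_L = w, so 2·(25 − 2L) = 10.
Then 25 − 2L = 5, giving L = 10.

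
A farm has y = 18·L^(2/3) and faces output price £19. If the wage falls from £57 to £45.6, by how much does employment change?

ΔL = 61

From P·MP_L = w with MP_L = 12·L^(-1/3), the labor demand is L(w) = (228/w)^(3).
At w = 57: L = 64. At w = 45.6: L = 125.
ΔL = 125 − 64 = 61.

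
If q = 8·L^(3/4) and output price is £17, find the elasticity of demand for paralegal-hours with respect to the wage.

MP_L = (3/4)·8·L^(-1/4), so P·MP_L = w gives 102·L^(-1/4) = w.
Solving, L(w) = (102/w)^(4). This is a constant-elasticity form: L ∝ w^(−4), so ε = −4.

ε = -4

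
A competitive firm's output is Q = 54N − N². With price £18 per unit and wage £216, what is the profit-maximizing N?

N* = 21

The marginal product of N is MP_N = 54 − 2N.
A price-taking firm hires until the value of the marginal product equals the wage: P·MP_N = w, so 18·(54 − 2N) = 216.
Then 54 − 2N = 12, giving N = 21.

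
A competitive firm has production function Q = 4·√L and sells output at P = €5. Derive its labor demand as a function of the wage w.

MP_L = (1/2)·4·L^(-1/2) = 2·L^(-1/2).
Setting P·MP_L = w: 10·L^(-1/2) = w.
Solving for L: L^(-1/2) = w/10, so L = (10/w)^(2).

L(w) = 100/w²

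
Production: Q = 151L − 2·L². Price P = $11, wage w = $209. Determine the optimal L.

L* = 33

The marginal product of L is MP_L = 151 − 4L.
A price-taking firm hires until the value of the marginal product equals the wage: P·MP_L = w, so 11·(151 − 4L) = 209.
Then 151 − 4L = 19, giving L = 33.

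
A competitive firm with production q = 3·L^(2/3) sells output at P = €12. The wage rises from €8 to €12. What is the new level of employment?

L* = 8

From P·MP_L = w with MP_L = 2·L^(-1/3), the labor demand is L(w) = (24/w)^(3).
At w = 8: L = 27. At w = 12: L = 8.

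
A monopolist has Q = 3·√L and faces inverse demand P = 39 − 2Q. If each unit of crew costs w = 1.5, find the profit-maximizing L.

Marginal revenue from the inverse demand is MR = 39 − 4Q.
The marginal product is MP_L = 1.5·L^(-1/2).
A monopolist hires until marginal revenue product equals the wage: MR·MP_L = w.
At L, Q = 3·√L. Substituting and solving: (39 − 12·√L)·1.5·L^(-1/2) = 1.5 gives L = 9.

L* = 9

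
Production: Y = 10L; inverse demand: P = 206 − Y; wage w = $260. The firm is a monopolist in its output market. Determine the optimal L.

Marginal revenue from the inverse demand is MR = 206 − 2Y.
The marginal product is MP_L = 10.
A monopolist hires until marginal revenue product equals the wage: MR·MP_L = w.
(206 − 20L)·10 = 260, so L = 9.

L* = 9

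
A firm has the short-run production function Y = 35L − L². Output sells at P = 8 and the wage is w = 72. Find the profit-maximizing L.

L* = 13

The marginal product of L is MP_L = 35 − 2L.
A price-taking firm hires until the value of the marginal product equals the wage: P·MP_L = w, so 8·(35 − 2L) = 72.
Then 35 − 2L = 9, giving L = 13.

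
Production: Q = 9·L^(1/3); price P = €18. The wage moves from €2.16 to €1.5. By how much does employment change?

ΔL = 91

From P·MP_L = w with MP_L = 3·L^(-2/3), the labor demand is L(w) = (54/w)^(3/2).
At w = 2.16: L = 125. At w = 1.5: L = 216.
ΔL = 216 − 125 = 91.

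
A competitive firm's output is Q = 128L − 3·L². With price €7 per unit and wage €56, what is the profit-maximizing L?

L* = 20

The marginal product of L is MP_L = 128 − 6L.
A price-taking firm hires until the value of the marginal product equals the wage: P·MP_L = w, so 7·(128 − 6L) = 56.
Then 128 − 6L = 8, giving L = 20.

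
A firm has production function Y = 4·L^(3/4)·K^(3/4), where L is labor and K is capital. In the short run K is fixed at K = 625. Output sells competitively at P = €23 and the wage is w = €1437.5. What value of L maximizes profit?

With K = 625, MP_L = (3/4)·4·L^(-1/4)·625^(3/4) = 375·L^(-1/4).
Profit maximization for a price taker requires P·MP_L = w: 23·375·L^(-1/4) = 1437.5.
So L^(-1/4) = 1/6, which gives L = 1296.

L* = 1296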